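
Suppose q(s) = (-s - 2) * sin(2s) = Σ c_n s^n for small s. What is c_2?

Distribute the polynomial across the series and collect like powers.
q(0) = 0
q′(0) = -4
q′′(0) = -4
So c_2 = q′′(0)/2! = -2.

-2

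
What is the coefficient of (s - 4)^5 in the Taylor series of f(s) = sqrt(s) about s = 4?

f(4) = 2
f′(4) = 1/4
f′′(4) = -1/32
f′′′(4) = 3/256
f^(4)(4) = -15/2048
f^(5)(4) = 105/16384
Then c_k = f^(k)(4)/k! gives each Taylor coefficient.

7/131072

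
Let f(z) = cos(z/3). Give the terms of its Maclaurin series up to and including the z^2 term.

1 - z^2/18

f(0) = 1
f′(0) = 0
f′′(0) = -1/9
The Taylor polynomial is Σ f^(k)(0)/k! · z^k.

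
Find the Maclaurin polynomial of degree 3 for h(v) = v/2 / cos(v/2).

v^3/16 + v/2

Invert the denominator's series and multiply.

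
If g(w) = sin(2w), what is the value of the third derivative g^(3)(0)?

-8

Compute the successive derivatives at the expansion point and divide by k!.
From the series, [w^3] g = -4/3; multiply by 3! = 6 to get -8.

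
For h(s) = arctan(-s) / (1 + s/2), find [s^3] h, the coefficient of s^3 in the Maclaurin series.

1/12

Take the Cauchy product of the two expansions.
h(0) = 0
h′(0) = -1
h′′(0) = 1
h′′′(0) = 1/2
So c_3 = h′′′(0)/3! = 1/12.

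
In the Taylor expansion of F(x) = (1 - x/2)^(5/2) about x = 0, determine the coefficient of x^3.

[x^0] = 1;  [x^1] = -5/4;  [x^2] = 15/32;  [x^3] = -5/128.
So c_3 = F′′′(0)/3! = -5/128.

-5/128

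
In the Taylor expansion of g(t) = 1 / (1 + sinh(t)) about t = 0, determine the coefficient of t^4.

Expand as Σ (-1)^k u^k with u equal to the inner function's series.
g(0) = 1
g′(0) = -1
g′′(0) = 2
g′′′(0) = -7
g^(4)(0) = 32

4/3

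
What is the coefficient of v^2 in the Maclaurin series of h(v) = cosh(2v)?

2

Compute the successive derivatives at the expansion point and divide by k!.
[v^0] = 1;  [v^1] = 0;  [v^2] = 2.
So c_2 = h′′(0)/2! = 2.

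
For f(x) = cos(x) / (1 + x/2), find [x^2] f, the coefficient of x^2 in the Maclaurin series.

Expand each factor separately, then convolve coefficients.
f(0) = 1
f′(0) = -1/2
f′′(0) = -1/2

-1/4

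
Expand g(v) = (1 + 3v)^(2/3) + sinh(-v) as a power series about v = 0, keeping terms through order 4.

-7*v^4/3 + 7*v^3/6 - v^2 + v + 1

Combine the two series term by term.
g(0) = 1
g′(0) = 1
g′′(0) = -2
g′′′(0) = 7
g^(4)(0) = -56
Dividing each by k! gives the coefficients c_0, ..., c_4.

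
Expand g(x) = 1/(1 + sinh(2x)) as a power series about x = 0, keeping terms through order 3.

-28*x^3/3 + 4*x^2 - 2*x + 1

Substitute the inner expansion into the outer series and collect powers.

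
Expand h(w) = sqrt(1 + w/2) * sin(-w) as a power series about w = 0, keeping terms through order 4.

Multiply the two series term by term and collect like powers.
[w^0] = 0;  [w^1] = -1;  [w^2] = -1/4;  [w^3] = 19/96;  [w^4] = 13/384.

13*w^4/384 + 19*w^3/96 - w^2/4 - w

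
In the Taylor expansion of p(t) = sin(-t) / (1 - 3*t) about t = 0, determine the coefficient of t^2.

Use 1/(1 - r) = Σ r^k on the denominator, then take the Cauchy product.
[t^0] = 0;  [t^1] = -1;  [t^2] = -3.
So c_2 = p′′(0)/2! = -3.

-3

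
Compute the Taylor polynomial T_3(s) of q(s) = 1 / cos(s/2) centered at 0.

Divide the numerator series by the denominator series (power-series long division).

s^2/8 + 1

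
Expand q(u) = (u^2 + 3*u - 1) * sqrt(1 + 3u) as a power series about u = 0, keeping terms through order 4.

Shift and add copies of the series according to the polynomial's terms.

909*u^4/128 - 57*u^3/16 + 53*u^2/8 + 3*u/2 - 1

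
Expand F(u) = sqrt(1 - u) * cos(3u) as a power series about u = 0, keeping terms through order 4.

Multiply the two series term by term and collect like powers.
F(0) = 1
F′(0) = -1/2
F′′(0) = -37/4
F′′′(0) = 105/8
F^(4)(0) = 1497/16
The Taylor polynomial is Σ F^(k)(0)/k! · u^k.

499*u^4/128 + 35*u^3/16 - 37*u^2/8 - u/2 + 1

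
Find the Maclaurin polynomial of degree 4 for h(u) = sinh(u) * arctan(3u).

Multiply the two series term by term and collect like powers.

-17*u^4/2 + 3*u^2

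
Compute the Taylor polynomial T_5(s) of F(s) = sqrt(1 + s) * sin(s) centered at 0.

-19*s^5/1920 - s^4/48 - 7*s^3/24 + s^2/2 + s

Take the Cauchy product of the two expansions.
F(0) = 0
F′(0) = 1
F′′(0) = 1
F′′′(0) = -7/4
F^(4)(0) = -1/2
F^(5)(0) = -19/16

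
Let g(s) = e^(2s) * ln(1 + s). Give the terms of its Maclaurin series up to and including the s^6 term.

s^6/9 + 11*s^5/30 + 3*s^4/4 + 4*s^3/3 + 3*s^2/2 + s

Take the Cauchy product of the two expansions.
g(0) = 0
g′(0) = 1
g′′(0) = 3
g′′′(0) = 8
g^(4)(0) = 18
g^(5)(0) = 44
g^(6)(0) = 80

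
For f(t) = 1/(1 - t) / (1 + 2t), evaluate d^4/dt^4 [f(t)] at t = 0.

Multiply the two series term by term and collect like powers.
The coefficient of t^4 in the expansion is 11, so f^(4)(0) = 4! * (11) = 264.

264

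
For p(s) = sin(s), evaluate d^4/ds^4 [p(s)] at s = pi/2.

1

The coefficient of (s - pi/2)^4 in the expansion is 1/24, so p^(4)(pi/2) = 4! * (1/24) = 1.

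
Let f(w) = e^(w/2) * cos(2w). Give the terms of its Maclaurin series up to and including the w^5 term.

1121*w^5/3840 + 161*w^4/384 - 47*w^3/48 - 15*w^2/8 + w/2 + 1

Write out both Maclaurin series and multiply, keeping only the needed powers.
[w^0] = 1;  [w^1] = 1/2;  [w^2] = -15/8;  [w^3] = -47/48;  [w^4] = 161/384;  [w^5] = 1121/3840.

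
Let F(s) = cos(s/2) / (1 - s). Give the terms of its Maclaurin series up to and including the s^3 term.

Expand each factor separately, then convolve coefficients.
F(0) = 1
F′(0) = 1
F′′(0) = 7/4
F′′′(0) = 21/4
The Taylor polynomial is Σ F^(k)(0)/k! · s^k.

7*s^3/8 + 7*s^2/8 + s + 1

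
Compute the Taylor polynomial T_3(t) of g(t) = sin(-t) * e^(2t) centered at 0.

-11*t^3/6 - 2*t^2 - t

Expand each factor separately, then convolve coefficients.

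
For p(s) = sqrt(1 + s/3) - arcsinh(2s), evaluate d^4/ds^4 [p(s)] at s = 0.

Expand each term separately and add.
From the series, [s^4] p = -5/10368; multiply by 4! = 24 to get -5/432.

-5/432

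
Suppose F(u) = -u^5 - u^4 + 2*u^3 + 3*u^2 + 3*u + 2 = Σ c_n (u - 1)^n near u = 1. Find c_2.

-7

Apply the Taylor formula c_k = f^(k)(a)/k!.
[(u - 1)^0] = 8;  [(u - 1)^1] = 6;  [(u - 1)^2] = -7.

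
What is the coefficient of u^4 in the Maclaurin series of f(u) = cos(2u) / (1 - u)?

-1/3

Take the Cauchy product of the two expansions.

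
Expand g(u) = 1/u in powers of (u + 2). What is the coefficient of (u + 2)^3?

-1/16

Use the known series and substitute for the argument.
[(u + 2)^0] = -1/2;  [(u + 2)^1] = -1/4;  [(u + 2)^2] = -1/8;  [(u + 2)^3] = -1/16.
So c_3 = g′′′(-2)/3! = -1/16.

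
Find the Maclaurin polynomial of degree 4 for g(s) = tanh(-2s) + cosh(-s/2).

Combine the two series term by term.
[s^0] = 1;  [s^1] = -2;  [s^2] = 1/8;  [s^3] = 8/3;  [s^4] = 1/384.

s^4/384 + 8*s^3/3 + s^2/8 - 2*s + 1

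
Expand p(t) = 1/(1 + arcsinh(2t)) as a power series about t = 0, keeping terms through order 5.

Plug the Maclaurin series of the inner function into that of the outer and collect terms.
[t^0] = 1;  [t^1] = -2;  [t^2] = 4;  [t^3] = -20/3;  [t^4] = 32/3;  [t^5] = -92/5.

-92*t^5/5 + 32*t^4/3 - 20*t^3/3 + 4*t^2 - 2*t + 1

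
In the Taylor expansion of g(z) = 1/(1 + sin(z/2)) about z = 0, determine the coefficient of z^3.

Plug the Maclaurin series of the inner function into that of the outer and collect terms.
g(0) = 1
g′(0) = -1/2
g′′(0) = 1/2
g′′′(0) = -5/8
The Taylor polynomial is Σ g^(k)(0)/k! · z^k.

-5/48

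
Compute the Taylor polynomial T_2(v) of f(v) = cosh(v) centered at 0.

v^2/2 + 1

f(0) = 1
f′(0) = 0
f′′(0) = 1
Dividing each by k! gives the coefficients c_0, ..., c_2.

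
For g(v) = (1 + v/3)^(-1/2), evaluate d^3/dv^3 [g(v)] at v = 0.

The coefficient of v^3 in the expansion is -5/432, so g′′′(0) = 3! * (-5/432) = -5/72.

-5/72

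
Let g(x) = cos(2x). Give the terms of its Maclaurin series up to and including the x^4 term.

2*x^4/3 - 2*x^2 + 1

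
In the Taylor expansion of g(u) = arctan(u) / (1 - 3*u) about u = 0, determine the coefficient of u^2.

Use 1/(1 - r) = Σ r^k on the denominator, then take the Cauchy product.
g(0) = 0
g′(0) = 1
g′′(0) = 6

3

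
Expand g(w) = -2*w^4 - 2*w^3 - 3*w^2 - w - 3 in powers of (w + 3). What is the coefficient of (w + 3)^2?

[(w + 3)^0] = -135;  [(w + 3)^1] = 179;  [(w + 3)^2] = -93.
So c_2 = g′′(-3)/2! = -93.

-93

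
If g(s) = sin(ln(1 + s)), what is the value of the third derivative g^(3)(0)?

Let u equal the inner series; expand the outer function in u and truncate.
The coefficient of s^3 in the expansion is 1/6, so g′′′(0) = 3! * (1/6) = 1.

1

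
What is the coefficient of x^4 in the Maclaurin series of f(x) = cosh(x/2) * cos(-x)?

Write out both Maclaurin series and multiply, keeping only the needed powers.
So c_4 = f^(4)(0)/4! = -7/384.

-7/384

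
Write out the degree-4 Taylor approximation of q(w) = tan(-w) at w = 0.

-w^3/3 - w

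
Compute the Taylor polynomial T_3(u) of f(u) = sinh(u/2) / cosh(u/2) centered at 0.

-u^3/24 + u/2

Invert the denominator's series and multiply.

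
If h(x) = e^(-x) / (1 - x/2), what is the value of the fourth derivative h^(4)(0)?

Multiply the two series term by term and collect like powers.
From the series, [x^4] h = 1/48; multiply by 4! = 24 to get 1/2.

1/2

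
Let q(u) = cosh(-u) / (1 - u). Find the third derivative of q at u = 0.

9

Take the Cauchy product of the two expansions.
The coefficient of u^3 in the expansion is 3/2, so q′′′(0) = 3! * (3/2) = 9.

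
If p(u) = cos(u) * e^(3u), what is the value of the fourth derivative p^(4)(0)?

Take the Cauchy product of the two expansions.
The coefficient of u^4 in the expansion is 7/6, so p^(4)(0) = 4! * (7/6) = 28.

28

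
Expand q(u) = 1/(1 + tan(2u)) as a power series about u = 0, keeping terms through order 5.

-1024*u^5/15 + 80*u^4/3 - 32*u^3/3 + 4*u^2 - 2*u + 1

Let u equal the inner series; expand the outer function in u and truncate.
q(0) = 1
q′(0) = -2
q′′(0) = 8
q′′′(0) = -64
q^(4)(0) = 640
q^(5)(0) = -8192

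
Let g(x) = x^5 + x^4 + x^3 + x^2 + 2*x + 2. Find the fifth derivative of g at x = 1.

120

From the series, [(x - 1)^5] g = 1; multiply by 5! = 120 to get 120.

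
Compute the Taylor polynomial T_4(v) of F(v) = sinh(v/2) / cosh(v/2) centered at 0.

Divide the numerator series by the denominator series (power-series long division).
[v^0] = 0;  [v^1] = 1/2;  [v^2] = 0;  [v^3] = -1/24;  [v^4] = 0.

-v^3/24 + v/2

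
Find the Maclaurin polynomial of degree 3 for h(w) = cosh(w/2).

w^2/8 + 1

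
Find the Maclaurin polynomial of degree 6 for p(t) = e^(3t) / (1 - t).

1553*t^6/80 + 92*t^5/5 + 131*t^4/8 + 13*t^3 + 17*t^2/2 + 4*t + 1

Write out both Maclaurin series and multiply, keeping only the needed powers.
p(0) = 1
p′(0) = 4
p′′(0) = 17
p′′′(0) = 78
p^(4)(0) = 393
p^(5)(0) = 2208
p^(6)(0) = 13977
Then c_k = p^(k)(0)/k! gives each Taylor coefficient.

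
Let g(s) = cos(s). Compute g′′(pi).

1

From the series, [(s - pi)^2] g = 1/2; multiply by 2! = 2 to get 1.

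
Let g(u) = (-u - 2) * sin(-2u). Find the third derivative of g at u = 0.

-16

Shift and add copies of the series according to the polynomial's terms.
From the series, [u^3] g = -8/3; multiply by 3! = 6 to get -16.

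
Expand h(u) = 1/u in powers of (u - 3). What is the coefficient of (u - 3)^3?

Differentiate repeatedly and evaluate at the center.
[(u - 3)^0] = 1/3;  [(u - 3)^1] = -1/9;  [(u - 3)^2] = 1/27;  [(u - 3)^3] = -1/81.
So c_3 = h′′′(3)/3! = -1/81.

-1/81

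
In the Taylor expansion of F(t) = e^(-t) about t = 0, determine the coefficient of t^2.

1/2

F(0) = 1
F′(0) = -1
F′′(0) = 1
Then c_k = F^(k)(0)/k! gives each Taylor coefficient.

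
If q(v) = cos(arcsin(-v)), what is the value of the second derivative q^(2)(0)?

-1

Plug the Maclaurin series of the inner function into that of the outer and collect terms.
The coefficient of v^2 in the expansion is -1/2, so q′′(0) = 2! * (-1/2) = -1.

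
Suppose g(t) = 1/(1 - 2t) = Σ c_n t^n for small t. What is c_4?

16

[t^0] = 1;  [t^1] = 2;  [t^2] = 4;  [t^3] = 8;  [t^4] = 16.
So c_4 = g^(4)(0)/4! = 16.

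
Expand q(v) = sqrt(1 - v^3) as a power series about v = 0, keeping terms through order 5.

1 - v^3/2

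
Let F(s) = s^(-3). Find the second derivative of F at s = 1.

From the series, [(s - 1)^2] F = 6; multiply by 2! = 2 to get 12.

12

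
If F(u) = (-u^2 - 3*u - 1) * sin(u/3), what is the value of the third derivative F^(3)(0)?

Shift and add copies of the series according to the polynomial's terms.
The coefficient of u^3 in the expansion is -53/162, so F′′′(0) = 3! * (-53/162) = -53/27.

-53/27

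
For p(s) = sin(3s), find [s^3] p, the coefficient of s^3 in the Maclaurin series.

-9/2

p(0) = 0
p′(0) = 3
p′′(0) = 0
p′′′(0) = -27
So c_3 = p′′′(0)/3! = -9/2.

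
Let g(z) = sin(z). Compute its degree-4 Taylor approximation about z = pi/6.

Apply the Taylor formula c_k = f^(k)(a)/k!.
g(pi/6) = 1/2
g′(pi/6) = sqrt(3)/2
g′′(pi/6) = -1/2
g′′′(pi/6) = -sqrt(3)/2
g^(4)(pi/6) = 1/2

(z - pi/6)^4/48 - sqrt(3)*(z - pi/6)^3/12 - (z - pi/6)^2/4 + sqrt(3)*(z - pi/6)/2 + 1/2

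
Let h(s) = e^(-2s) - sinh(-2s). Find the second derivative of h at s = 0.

Add the two expansions coefficient-wise.
The coefficient of s^2 in the expansion is 2, so h′′(0) = 2! * (2) = 4.

4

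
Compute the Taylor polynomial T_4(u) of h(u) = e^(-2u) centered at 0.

Use the known series and substitute for the argument.
h(0) = 1
h′(0) = -2
h′′(0) = 4
h′′′(0) = -8
h^(4)(0) = 16
Dividing each by k! gives the coefficients c_0, ..., c_4.

2*u^4/3 - 4*u^3/3 + 2*u^2 - 2*u + 1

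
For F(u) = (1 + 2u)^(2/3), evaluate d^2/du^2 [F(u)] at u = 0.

-8/9

The coefficient of u^2 in the expansion is -4/9, so F′′(0) = 2! * (-4/9) = -8/9.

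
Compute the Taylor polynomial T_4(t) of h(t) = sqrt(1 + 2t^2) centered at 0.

h(0) = 1
h′(0) = 0
h′′(0) = 2
h′′′(0) = 0
h^(4)(0) = -12

-t^4/2 + t^2 + 1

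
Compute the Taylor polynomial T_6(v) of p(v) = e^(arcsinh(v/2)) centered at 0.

v^6/1024 - v^4/128 + v^2/8 + v/2 + 1

Compose series: expand the inner function first, then feed it into the outer expansion.
[v^0] = 1;  [v^1] = 1/2;  [v^2] = 1/8;  [v^3] = 0;  [v^4] = -1/128;  [v^5] = 0;  [v^6] = 1/1024.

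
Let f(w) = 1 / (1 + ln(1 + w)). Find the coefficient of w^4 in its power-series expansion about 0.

Expand as Σ (-1)^k u^k with u equal to the inner function's series.
[w^0] = 1;  [w^1] = -1;  [w^2] = 3/2;  [w^3] = -7/3;  [w^4] = 11/3.

11/3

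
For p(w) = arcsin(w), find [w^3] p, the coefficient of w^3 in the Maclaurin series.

1/6

p(0) = 0
p′(0) = 1
p′′(0) = 0
p′′′(0) = 1
So c_3 = p′′′(0)/3! = 1/6.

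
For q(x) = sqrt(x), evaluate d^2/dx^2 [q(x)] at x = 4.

-1/32

The coefficient of (x - 4)^2 in the expansion is -1/64, so q′′(4) = 2! * (-1/64) = -1/32.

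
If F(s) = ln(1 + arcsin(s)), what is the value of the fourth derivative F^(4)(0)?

-10

Let u equal the inner series; expand the outer function in u and truncate.
The coefficient of s^4 in the expansion is -5/12, so F^(4)(0) = 4! * (-5/12) = -10.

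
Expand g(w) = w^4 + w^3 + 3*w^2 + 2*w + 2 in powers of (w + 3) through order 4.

(w + 3)^4 - 11*(w + 3)^3 + 48*(w + 3)^2 - 97*(w + 3) + 77

Apply the Taylor formula c_k = f^(k)(a)/k!.
g(-3) = 77
g′(-3) = -97
g′′(-3) = 96
g′′′(-3) = -66
g^(4)(-3) = 24
Dividing each by k! gives the coefficients c_0, ..., c_4.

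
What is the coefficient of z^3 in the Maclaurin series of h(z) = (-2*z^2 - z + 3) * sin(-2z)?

8

Shift and add copies of the series according to the polynomial's terms.
[z^0] = 0;  [z^1] = -6;  [z^2] = 2;  [z^3] = 8.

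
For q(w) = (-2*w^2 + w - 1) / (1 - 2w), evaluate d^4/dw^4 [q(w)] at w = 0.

-384

Multiply each power in the prefactor through the base expansion.
From the series, [w^4] q = -16; multiply by 4! = 24 to get -384.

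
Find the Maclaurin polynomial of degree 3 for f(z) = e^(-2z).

Compute the successive derivatives at the expansion point and divide by k!.
[z^0] = 1;  [z^1] = -2;  [z^2] = 2;  [z^3] = -4/3.

-4*z^3/3 + 2*z^2 - 2*z + 1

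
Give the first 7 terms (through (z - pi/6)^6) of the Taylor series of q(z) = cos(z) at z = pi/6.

-sqrt(3)*(z - pi/6)^6/1440 - (z - pi/6)^5/240 + sqrt(3)*(z - pi/6)^4/48 + (z - pi/6)^3/12 - sqrt(3)*(z - pi/6)^2/4 - (z - pi/6)/2 + sqrt(3)/2

Compute the successive derivatives at the expansion point and divide by k!.
[(z - pi/6)^0] = sqrt(3)/2;  [(z - pi/6)^1] = -1/2;  [(z - pi/6)^2] = -sqrt(3)/4;  [(z - pi/6)^3] = 1/12;  [(z - pi/6)^4] = sqrt(3)/48;  [(z - pi/6)^5] = -1/240;  [(z - pi/6)^6] = -sqrt(3)/1440.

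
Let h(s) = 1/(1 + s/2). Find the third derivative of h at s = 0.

Apply the Taylor formula c_k = f^(k)(a)/k!.
From the series, [s^3] h = -1/8; multiply by 3! = 6 to get -3/4.

-3/4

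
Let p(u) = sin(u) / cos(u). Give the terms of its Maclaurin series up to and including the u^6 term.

Invert the denominator's series and multiply.
[u^0] = 0;  [u^1] = 1;  [u^2] = 0;  [u^3] = 1/3;  [u^4] = 0;  [u^5] = 2/15;  [u^6] = 0.

2*u^5/15 + u^3/3 + u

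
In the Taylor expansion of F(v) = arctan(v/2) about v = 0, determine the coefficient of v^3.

[v^0] = 0;  [v^1] = 1/2;  [v^2] = 0;  [v^3] = -1/24.

-1/24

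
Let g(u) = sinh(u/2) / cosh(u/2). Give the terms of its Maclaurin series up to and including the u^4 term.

-u^3/24 + u/2

Write the quotient as an unknown series and match coefficients against numerator = denominator · series.
[u^0] = 0;  [u^1] = 1/2;  [u^2] = 0;  [u^3] = -1/24;  [u^4] = 0.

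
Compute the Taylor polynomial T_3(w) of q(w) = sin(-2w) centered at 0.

4*w^3/3 - 2*w

Apply the Taylor formula c_k = f^(k)(a)/k!.
q(0) = 0
q′(0) = -2
q′′(0) = 0
q′′′(0) = 8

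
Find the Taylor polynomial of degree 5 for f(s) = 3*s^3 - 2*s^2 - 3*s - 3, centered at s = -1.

Use the known series and substitute for the argument.
f(-1) = -5
f′(-1) = 10
f′′(-1) = -22
f′′′(-1) = 18
f^(4)(-1) = 0
f^(5)(-1) = 0
Dividing each by k! gives the coefficients c_0, ..., c_5.

3*(s + 1)^3 - 11*(s + 1)^2 + 10*(s + 1) - 5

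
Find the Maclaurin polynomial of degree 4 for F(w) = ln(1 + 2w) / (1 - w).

-4*w^4/3 + 8*w^3/3 + 2*w

Use 1/(1 - r) = Σ r^k on the denominator, then take the Cauchy product.
F(0) = 0
F′(0) = 2
F′′(0) = 0
F′′′(0) = 16
F^(4)(0) = -32
Dividing each by k! gives the coefficients c_0, ..., c_4.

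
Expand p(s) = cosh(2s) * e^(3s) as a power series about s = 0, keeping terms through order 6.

Expand each factor separately, then convolve coefficients.
[s^0] = 1;  [s^1] = 3;  [s^2] = 13/2;  [s^3] = 21/2;  [s^4] = 313/24;  [s^5] = 521/40;  [s^6] = 7813/720.

7813*s^6/720 + 521*s^5/40 + 313*s^4/24 + 21*s^3/2 + 13*s^2/2 + 3*s + 1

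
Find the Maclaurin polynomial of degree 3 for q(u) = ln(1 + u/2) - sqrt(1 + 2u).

Add the two expansions coefficient-wise.
q(0) = -1
q′(0) = -1/2
q′′(0) = 3/4
q′′′(0) = -11/4

-11*u^3/24 + 3*u^2/8 - u/2 - 1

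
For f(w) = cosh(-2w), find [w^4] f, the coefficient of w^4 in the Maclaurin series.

2/3

f(0) = 1
f′(0) = 0
f′′(0) = 4
f′′′(0) = 0
f^(4)(0) = 16
So c_4 = f^(4)(0)/4! = 2/3.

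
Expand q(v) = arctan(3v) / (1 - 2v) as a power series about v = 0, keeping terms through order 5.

303*v^5/5 + 6*v^4 + 3*v^3 + 6*v^2 + 3*v

Write out both Maclaurin series and multiply, keeping only the needed powers.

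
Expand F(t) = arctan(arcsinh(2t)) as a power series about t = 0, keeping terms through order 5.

212*t^5/15 - 4*t^3 + 2*t

Plug the Maclaurin series of the inner function into that of the outer and collect terms.
F(0) = 0
F′(0) = 2
F′′(0) = 0
F′′′(0) = -24
F^(4)(0) = 0
F^(5)(0) = 1696
Then c_k = F^(k)(0)/k! gives each Taylor coefficient.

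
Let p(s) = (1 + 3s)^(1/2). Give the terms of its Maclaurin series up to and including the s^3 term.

27*s^3/16 - 9*s^2/8 + 3*s/2 + 1

p(0) = 1
p′(0) = 3/2
p′′(0) = -9/4
p′′′(0) = 81/8
Dividing each by k! gives the coefficients c_0, ..., c_3.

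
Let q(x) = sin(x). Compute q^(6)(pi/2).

-1

Apply the Taylor formula c_k = f^(k)(a)/k!.
The coefficient of (x - pi/2)^6 in the expansion is -1/720, so q^(6)(pi/2) = 6! * (-1/720) = -1.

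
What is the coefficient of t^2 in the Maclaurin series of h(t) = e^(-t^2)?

-1

Use the known series and substitute for the argument.
h(0) = 1
h′(0) = 0
h′′(0) = -2
So c_2 = h′′(0)/2! = -1.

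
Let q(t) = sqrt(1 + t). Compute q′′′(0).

3/8

From the series, [t^3] q = 1/16; multiply by 3! = 6 to get 3/8.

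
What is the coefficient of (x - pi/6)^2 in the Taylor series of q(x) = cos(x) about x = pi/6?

Apply the Taylor formula c_k = f^(k)(a)/k!.

-sqrt(3)/4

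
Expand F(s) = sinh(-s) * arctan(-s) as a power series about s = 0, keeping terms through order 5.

Take the Cauchy product of the two expansions.

-s^4/6 + s^2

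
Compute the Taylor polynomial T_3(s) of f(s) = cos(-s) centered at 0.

1 - s^2/2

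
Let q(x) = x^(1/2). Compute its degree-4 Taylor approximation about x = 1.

-5*(x - 1)^4/128 + (x - 1)^3/16 - (x - 1)^2/8 + (x - 1)/2 + 1

Use the known series and substitute for the argument.
q(1) = 1
q′(1) = 1/2
q′′(1) = -1/4
q′′′(1) = 3/8
q^(4)(1) = -15/16
The Taylor polynomial is Σ q^(k)(1)/k! · (x - 1)^k.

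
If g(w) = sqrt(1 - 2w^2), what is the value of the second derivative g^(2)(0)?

The coefficient of w^2 in the expansion is -1, so g′′(0) = 2! * (-1) = -2.

-2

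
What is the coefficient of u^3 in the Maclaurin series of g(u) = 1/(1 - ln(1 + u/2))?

Plug the Maclaurin series of the inner function into that of the outer and collect terms.
g(0) = 1
g′(0) = 1/2
g′′(0) = 1/4
g′′′(0) = 1/4
The Taylor polynomial is Σ g^(k)(0)/k! · u^k.

1/24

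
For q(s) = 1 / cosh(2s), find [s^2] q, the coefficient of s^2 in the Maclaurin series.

Divide the numerator series by the denominator series (power-series long division).
q(0) = 1
q′(0) = 0
q′′(0) = -4
Then c_k = q^(k)(0)/k! gives each Taylor coefficient.

-2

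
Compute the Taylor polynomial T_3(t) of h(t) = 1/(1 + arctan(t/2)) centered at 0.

Substitute the inner expansion into the outer series and collect powers.

-t^3/12 + t^2/4 - t/2 + 1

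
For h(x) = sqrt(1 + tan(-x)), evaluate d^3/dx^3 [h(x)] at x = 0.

-11/8

Substitute the inner expansion into the outer series and collect powers.
The coefficient of x^3 in the expansion is -11/48, so h′′′(0) = 3! * (-11/48) = -11/8.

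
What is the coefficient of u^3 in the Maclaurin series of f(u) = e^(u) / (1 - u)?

8/3

Take the Cauchy product of the two expansions.
f(0) = 1
f′(0) = 2
f′′(0) = 5
f′′′(0) = 16
The Taylor polynomial is Σ f^(k)(0)/k! · u^k.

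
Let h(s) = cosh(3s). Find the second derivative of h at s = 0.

The coefficient of s^2 in the expansion is 9/2, so h′′(0) = 2! * (9/2) = 9.

9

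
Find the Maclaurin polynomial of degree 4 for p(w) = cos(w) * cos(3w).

Multiply the two series term by term and collect like powers.

17*w^4/3 - 5*w^2 + 1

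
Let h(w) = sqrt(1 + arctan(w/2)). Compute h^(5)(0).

249/1024

Let u equal the inner series; expand the outer function in u and truncate.
The coefficient of w^5 in the expansion is 83/40960, so h^(5)(0) = 5! * (83/40960) = 249/1024.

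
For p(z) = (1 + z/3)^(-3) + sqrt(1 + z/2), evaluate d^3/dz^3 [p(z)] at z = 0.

Expand each term separately and add.
From the series, [z^3] p = -1253/3456; multiply by 3! = 6 to get -1253/576.

-1253/576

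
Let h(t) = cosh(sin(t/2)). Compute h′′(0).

Substitute the inner expansion into the outer series and collect powers.
From the series, [t^2] h = 1/8; multiply by 2! = 2 to get 1/4.

1/4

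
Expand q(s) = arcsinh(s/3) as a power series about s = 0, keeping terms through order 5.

s^5/3240 - s^3/162 + s/3

Apply the Taylor formula c_k = f^(k)(a)/k!.
q(0) = 0
q′(0) = 1/3
q′′(0) = 0
q′′′(0) = -1/27
q^(4)(0) = 0
q^(5)(0) = 1/27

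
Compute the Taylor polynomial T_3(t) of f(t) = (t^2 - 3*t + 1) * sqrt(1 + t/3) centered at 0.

91*t^3/432 + 35*t^2/72 - 17*t/6 + 1

Shift and add copies of the series according to the polynomial's terms.
[t^0] = 1;  [t^1] = -17/6;  [t^2] = 35/72;  [t^3] = 91/432.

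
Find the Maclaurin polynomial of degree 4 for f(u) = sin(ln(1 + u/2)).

Plug the Maclaurin series of the inner function into that of the outer and collect terms.
[u^0] = 0;  [u^1] = 1/2;  [u^2] = -1/8;  [u^3] = 1/48;  [u^4] = 0.

u^3/48 - u^2/8 + u/2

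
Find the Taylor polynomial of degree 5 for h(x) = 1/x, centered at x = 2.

[(x - 2)^0] = 1/2;  [(x - 2)^1] = -1/4;  [(x - 2)^2] = 1/8;  [(x - 2)^3] = -1/16;  [(x - 2)^4] = 1/32;  [(x - 2)^5] = -1/64.

-(x - 2)^5/64 + (x - 2)^4/32 - (x - 2)^3/16 + (x - 2)^2/8 - (x - 2)/4 + 1/2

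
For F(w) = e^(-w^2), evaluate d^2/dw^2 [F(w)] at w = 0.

The coefficient of w^2 in the expansion is -1, so F′′(0) = 2! * (-1) = -2.

-2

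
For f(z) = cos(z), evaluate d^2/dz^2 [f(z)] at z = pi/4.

The coefficient of (z - pi/4)^2 in the expansion is -sqrt(2)/4, so f′′(pi/4) = 2! * (-sqrt(2)/4) = -sqrt(2)/2.

-sqrt(2)/2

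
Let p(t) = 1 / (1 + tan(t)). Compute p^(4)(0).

Expand as Σ (-1)^k u^k with u equal to the inner function's series.
The coefficient of t^4 in the expansion is 5/3, so p^(4)(0) = 4! * (5/3) = 40.

40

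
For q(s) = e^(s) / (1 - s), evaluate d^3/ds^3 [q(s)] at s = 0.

Expand 1/(denominator) as a geometric series and multiply by the numerator's series.
The coefficient of s^3 in the expansion is 8/3, so q′′′(0) = 3! * (8/3) = 16.

16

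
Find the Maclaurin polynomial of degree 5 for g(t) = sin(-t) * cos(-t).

Multiply the two series term by term and collect like powers.

-2*t^5/15 + 2*t^3/3 - t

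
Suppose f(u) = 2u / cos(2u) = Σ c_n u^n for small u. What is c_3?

Divide the numerator series by the denominator series (power-series long division).
[u^0] = 0;  [u^1] = 2;  [u^2] = 0;  [u^3] = 4.
So c_3 = f′′′(0)/3! = 4.

4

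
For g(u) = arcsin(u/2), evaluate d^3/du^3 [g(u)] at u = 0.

1/8

From the series, [u^3] g = 1/48; multiply by 3! = 6 to get 1/8.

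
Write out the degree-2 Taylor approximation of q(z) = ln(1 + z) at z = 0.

q(0) = 0
q′(0) = 1
q′′(0) = -1

-z^2/2 + z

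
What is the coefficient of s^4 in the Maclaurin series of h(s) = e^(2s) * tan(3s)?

22

Write out both Maclaurin series and multiply, keeping only the needed powers.
h(0) = 0
h′(0) = 3
h′′(0) = 12
h′′′(0) = 90
h^(4)(0) = 528
So c_4 = h^(4)(0)/4! = 22.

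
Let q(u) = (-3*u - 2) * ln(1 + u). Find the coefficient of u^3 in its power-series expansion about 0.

Distribute the polynomial across the series and collect like powers.

5/6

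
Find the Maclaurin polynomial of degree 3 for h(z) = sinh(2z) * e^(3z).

31*z^3/3 + 6*z^2 + 2*z

Multiply the two series term by term and collect like powers.
h(0) = 0
h′(0) = 2
h′′(0) = 12
h′′′(0) = 62
Dividing each by k! gives the coefficients c_0, ..., c_3.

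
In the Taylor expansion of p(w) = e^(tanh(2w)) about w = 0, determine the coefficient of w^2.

2

Substitute the inner expansion into the outer series and collect powers.
[w^0] = 1;  [w^1] = 2;  [w^2] = 2.
So c_2 = p′′(0)/2! = 2.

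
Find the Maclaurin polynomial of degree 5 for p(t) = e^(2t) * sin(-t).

-41*t^5/120 - t^4 - 11*t^3/6 - 2*t^2 - t

Expand each factor separately, then convolve coefficients.
p(0) = 0
p′(0) = -1
p′′(0) = -4
p′′′(0) = -11
p^(4)(0) = -24
p^(5)(0) = -41
Then c_k = p^(k)(0)/k! gives each Taylor coefficient.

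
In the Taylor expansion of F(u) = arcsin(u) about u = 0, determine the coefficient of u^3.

1/6

Use the known series and substitute for the argument.
F(0) = 0
F′(0) = 1
F′′(0) = 0
F′′′(0) = 1
So c_3 = F′′′(0)/3! = 1/6.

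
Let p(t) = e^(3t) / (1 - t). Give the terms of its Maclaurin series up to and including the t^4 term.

131*t^4/8 + 13*t^3 + 17*t^2/2 + 4*t + 1

Multiply the two series term by term and collect like powers.
p(0) = 1
p′(0) = 4
p′′(0) = 17
p′′′(0) = 78
p^(4)(0) = 393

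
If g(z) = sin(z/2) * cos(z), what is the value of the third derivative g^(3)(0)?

-13/8

Take the Cauchy product of the two expansions.
The coefficient of z^3 in the expansion is -13/48, so g′′′(0) = 3! * (-13/48) = -13/8.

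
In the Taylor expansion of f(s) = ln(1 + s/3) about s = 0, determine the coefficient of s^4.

-1/324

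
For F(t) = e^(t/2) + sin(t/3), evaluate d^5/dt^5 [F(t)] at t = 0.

Add the two expansions coefficient-wise.
The coefficient of t^5 in the expansion is 55/186624, so F^(5)(0) = 5! * (55/186624) = 275/7776.

275/7776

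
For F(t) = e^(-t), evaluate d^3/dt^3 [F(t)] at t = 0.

-1

Differentiate repeatedly and evaluate at the center.
The coefficient of t^3 in the expansion is -1/6, so F′′′(0) = 3! * (-1/6) = -1.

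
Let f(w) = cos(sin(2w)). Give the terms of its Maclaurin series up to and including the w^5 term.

10*w^4/3 - 2*w^2 + 1

Plug the Maclaurin series of the inner function into that of the outer and collect terms.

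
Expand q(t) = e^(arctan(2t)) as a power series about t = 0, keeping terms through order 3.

-4*t^3/3 + 2*t^2 + 2*t + 1

Let u equal the inner series; expand the outer function in u and truncate.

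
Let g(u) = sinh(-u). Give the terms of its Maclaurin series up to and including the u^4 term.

-u^3/6 - u

g(0) = 0
g′(0) = -1
g′′(0) = 0
g′′′(0) = -1
g^(4)(0) = 0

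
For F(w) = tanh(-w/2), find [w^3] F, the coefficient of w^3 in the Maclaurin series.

1/24

Compute the successive derivatives at the expansion point and divide by k!.
[w^0] = 0;  [w^1] = -1/2;  [w^2] = 0;  [w^3] = 1/24.
So c_3 = F′′′(0)/3! = 1/24.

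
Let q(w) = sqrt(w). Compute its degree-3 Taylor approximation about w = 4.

(w - 4)^3/512 - (w - 4)^2/64 + (w - 4)/4 + 2

q(4) = 2
q′(4) = 1/4
q′′(4) = -1/32
q′′′(4) = 3/256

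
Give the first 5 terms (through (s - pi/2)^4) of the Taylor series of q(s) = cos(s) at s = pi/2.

q(pi/2) = 0
q′(pi/2) = -1
q′′(pi/2) = 0
q′′′(pi/2) = 1
q^(4)(pi/2) = 0

(s - pi/2)^3/6 - (s - pi/2)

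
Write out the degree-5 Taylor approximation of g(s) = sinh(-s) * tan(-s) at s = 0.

s^4/2 + s^2

Write out both Maclaurin series and multiply, keeping only the needed powers.
[s^0] = 0;  [s^1] = 0;  [s^2] = 1;  [s^3] = 0;  [s^4] = 1/2;  [s^5] = 0.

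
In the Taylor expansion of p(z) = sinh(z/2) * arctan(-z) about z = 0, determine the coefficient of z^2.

Multiply the two series term by term and collect like powers.
p(0) = 0
p′(0) = 0
p′′(0) = -1
So c_2 = p′′(0)/2! = -1/2.

-1/2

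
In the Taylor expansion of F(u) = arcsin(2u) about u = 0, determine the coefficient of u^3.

F(0) = 0
F′(0) = 2
F′′(0) = 0
F′′′(0) = 8

4/3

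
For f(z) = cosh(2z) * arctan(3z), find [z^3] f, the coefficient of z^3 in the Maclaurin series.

-3

Expand each factor separately, then convolve coefficients.
[z^0] = 0;  [z^1] = 3;  [z^2] = 0;  [z^3] = -3.
So c_3 = f′′′(0)/3! = -3.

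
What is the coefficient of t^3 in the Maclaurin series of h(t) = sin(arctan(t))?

Plug the Maclaurin series of the inner function into that of the outer and collect terms.

-1/2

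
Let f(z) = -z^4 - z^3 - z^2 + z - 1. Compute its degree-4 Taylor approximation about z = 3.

Compute the successive derivatives at the expansion point and divide by k!.
f(3) = -115
f′(3) = -140
f′′(3) = -128
f′′′(3) = -78
f^(4)(3) = -24

-(z - 3)^4 - 13*(z - 3)^3 - 64*(z - 3)^2 - 140*(z - 3) - 115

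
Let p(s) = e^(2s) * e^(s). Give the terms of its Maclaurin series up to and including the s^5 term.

Take the Cauchy product of the two expansions.
p(0) = 1
p′(0) = 3
p′′(0) = 9
p′′′(0) = 27
p^(4)(0) = 81
p^(5)(0) = 243

81*s^5/40 + 27*s^4/8 + 9*s^3/2 + 9*s^2/2 + 3*s + 1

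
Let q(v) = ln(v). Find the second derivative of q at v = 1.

-1

Compute the successive derivatives at the expansion point and divide by k!.
The coefficient of (v - 1)^2 in the expansion is -1/2, so q′′(1) = 2! * (-1/2) = -1.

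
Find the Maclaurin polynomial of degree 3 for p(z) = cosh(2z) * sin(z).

11*z^3/6 + z

Expand each factor separately, then convolve coefficients.
p(0) = 0
p′(0) = 1
p′′(0) = 0
p′′′(0) = 11
Dividing each by k! gives the coefficients c_0, ..., c_3.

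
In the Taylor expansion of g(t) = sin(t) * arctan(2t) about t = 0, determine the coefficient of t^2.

Take the Cauchy product of the two expansions.

2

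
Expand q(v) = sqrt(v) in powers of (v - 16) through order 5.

q(16) = 4
q′(16) = 1/8
q′′(16) = -1/256
q′′′(16) = 3/8192
q^(4)(16) = -15/262144
q^(5)(16) = 105/8388608
Then c_k = q^(k)(16)/k! gives each Taylor coefficient.

7*(v - 16)^5/67108864 - 5*(v - 16)^4/2097152 + (v - 16)^3/16384 - (v - 16)^2/512 + (v - 16)/8 + 4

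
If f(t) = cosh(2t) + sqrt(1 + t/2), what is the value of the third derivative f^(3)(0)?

3/64

Combine the two series term by term.
The coefficient of t^3 in the expansion is 1/128, so f′′′(0) = 3! * (1/128) = 3/64.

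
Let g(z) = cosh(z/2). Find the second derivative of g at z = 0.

1/4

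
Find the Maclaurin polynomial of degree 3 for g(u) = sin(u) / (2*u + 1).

23*u^3/6 - 2*u^2 + u

Expand 1/(denominator) as a geometric series and multiply by the numerator's series.
g(0) = 0
g′(0) = 1
g′′(0) = -4
g′′′(0) = 23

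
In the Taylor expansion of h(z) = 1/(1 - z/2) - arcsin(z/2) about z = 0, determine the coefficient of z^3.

5/48

Combine the two series term by term.
[z^0] = 1;  [z^1] = 0;  [z^2] = 1/4;  [z^3] = 5/48.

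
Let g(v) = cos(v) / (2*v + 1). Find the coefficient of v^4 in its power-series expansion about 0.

Expand 1/(denominator) as a geometric series and multiply by the numerator's series.
[v^0] = 1;  [v^1] = -2;  [v^2] = 7/2;  [v^3] = -7;  [v^4] = 337/24.

337/24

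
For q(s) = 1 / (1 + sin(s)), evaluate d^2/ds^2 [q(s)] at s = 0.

Write 1/(1+u) = 1 - u + u^2 - u^3 + ... and substitute the series for u.
The coefficient of s^2 in the expansion is 1, so q′′(0) = 2! * (1) = 2.

2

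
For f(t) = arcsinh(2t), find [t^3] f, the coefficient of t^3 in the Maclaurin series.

f(0) = 0
f′(0) = 2
f′′(0) = 0
f′′′(0) = -8
So c_3 = f′′′(0)/3! = -4/3.

-4/3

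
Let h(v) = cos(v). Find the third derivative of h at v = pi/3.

From the series, [(v - pi/3)^3] h = sqrt(3)/12; multiply by 3! = 6 to get sqrt(3)/2.

sqrt(3)/2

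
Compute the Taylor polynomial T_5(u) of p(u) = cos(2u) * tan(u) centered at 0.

2*u^5/15 - 5*u^3/3 + u

Multiply the two series term by term and collect like powers.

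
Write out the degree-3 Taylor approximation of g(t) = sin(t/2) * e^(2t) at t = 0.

47*t^3/48 + t^2 + t/2

Multiply the two series term by term and collect like powers.
g(0) = 0
g′(0) = 1/2
g′′(0) = 2
g′′′(0) = 47/8
Dividing each by k! gives the coefficients c_0, ..., c_3.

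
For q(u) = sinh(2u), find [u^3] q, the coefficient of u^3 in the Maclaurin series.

Differentiate repeatedly and evaluate at the center.
q(0) = 0
q′(0) = 2
q′′(0) = 0
q′′′(0) = 8
Dividing each by k! gives the coefficients c_0, ..., c_3.

4/3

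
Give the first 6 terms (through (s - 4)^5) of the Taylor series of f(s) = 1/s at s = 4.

-(s - 4)^5/4096 + (s - 4)^4/1024 - (s - 4)^3/256 + (s - 4)^2/64 - (s - 4)/16 + 1/4

f(4) = 1/4
f′(4) = -1/16
f′′(4) = 1/32
f′′′(4) = -3/128
f^(4)(4) = 3/128
f^(5)(4) = -15/512
Then c_k = f^(k)(4)/k! gives each Taylor coefficient.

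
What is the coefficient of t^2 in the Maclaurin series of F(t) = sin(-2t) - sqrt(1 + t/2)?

Add the two expansions coefficient-wise.
So c_2 = F′′(0)/2! = 1/32.

1/32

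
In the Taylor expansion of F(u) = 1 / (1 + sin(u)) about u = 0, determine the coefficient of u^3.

-5/6

Use the geometric series for the reciprocal, then substitute.
[u^0] = 1;  [u^1] = -1;  [u^2] = 1;  [u^3] = -5/6.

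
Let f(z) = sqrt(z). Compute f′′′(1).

Compute the successive derivatives at the expansion point and divide by k!.
The coefficient of (z - 1)^3 in the expansion is 1/16, so f′′′(1) = 3! * (1/16) = 3/8.

3/8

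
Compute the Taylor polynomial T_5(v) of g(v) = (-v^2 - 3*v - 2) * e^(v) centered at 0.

-37*v^5/120 - 13*v^4/12 - 17*v^3/6 - 5*v^2 - 5*v - 2

Multiply each power in the prefactor through the base expansion.
g(0) = -2
g′(0) = -5
g′′(0) = -10
g′′′(0) = -17
g^(4)(0) = -26
g^(5)(0) = -37
Then c_k = g^(k)(0)/k! gives each Taylor coefficient.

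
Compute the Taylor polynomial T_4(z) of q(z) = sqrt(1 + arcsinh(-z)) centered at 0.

z^4/384 + z^3/48 - z^2/8 - z/2 + 1

Let u equal the inner series; expand the outer function in u and truncate.
q(0) = 1
q′(0) = -1/2
q′′(0) = -1/4
q′′′(0) = 1/8
q^(4)(0) = 1/16
Then c_k = q^(k)(0)/k! gives each Taylor coefficient.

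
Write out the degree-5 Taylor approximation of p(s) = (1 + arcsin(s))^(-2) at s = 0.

-163*s^5/20 + 6*s^4 - 13*s^3/3 + 3*s^2 - 2*s + 1

Compose series: expand the inner function first, then feed it into the outer expansion.
p(0) = 1
p′(0) = -2
p′′(0) = 6
p′′′(0) = -26
p^(4)(0) = 144
p^(5)(0) = -978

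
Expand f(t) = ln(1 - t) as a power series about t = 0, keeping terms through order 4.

-t^4/4 - t^3/3 - t^2/2 - t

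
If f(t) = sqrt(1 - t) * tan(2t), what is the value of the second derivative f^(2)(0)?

-2

Take the Cauchy product of the two expansions.
From the series, [t^2] f = -1; multiply by 2! = 2 to get -2.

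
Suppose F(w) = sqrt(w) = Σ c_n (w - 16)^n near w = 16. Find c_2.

[(w - 16)^0] = 4;  [(w - 16)^1] = 1/8;  [(w - 16)^2] = -1/512.
So c_2 = F′′(16)/2! = -1/512.

-1/512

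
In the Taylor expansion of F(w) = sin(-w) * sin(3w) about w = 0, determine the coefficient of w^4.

5

Expand each factor separately, then convolve coefficients.
F(0) = 0
F′(0) = 0
F′′(0) = -6
F′′′(0) = 0
F^(4)(0) = 120
So c_4 = F^(4)(0)/4! = 5.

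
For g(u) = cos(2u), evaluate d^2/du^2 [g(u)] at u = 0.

The coefficient of u^2 in the expansion is -2, so g′′(0) = 2! * (-2) = -4.

-4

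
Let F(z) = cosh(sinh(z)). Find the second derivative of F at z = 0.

Substitute the inner expansion into the outer series and collect powers.
The coefficient of z^2 in the expansion is 1/2, so F′′(0) = 2! * (1/2) = 1.

1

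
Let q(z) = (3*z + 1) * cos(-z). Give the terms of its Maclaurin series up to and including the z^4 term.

Multiply each power in the prefactor through the base expansion.
q(0) = 1
q′(0) = 3
q′′(0) = -1
q′′′(0) = -9
q^(4)(0) = 1

z^4/24 - 3*z^3/2 - z^2/2 + 3*z + 1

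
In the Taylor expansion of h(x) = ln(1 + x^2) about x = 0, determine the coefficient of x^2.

h(0) = 0
h′(0) = 0
h′′(0) = 2
The Taylor polynomial is Σ h^(k)(0)/k! · x^k.

1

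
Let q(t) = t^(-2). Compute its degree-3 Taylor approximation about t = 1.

q(1) = 1
q′(1) = -2
q′′(1) = 6
q′′′(1) = -24
Dividing each by k! gives the coefficients c_0, ..., c_3.

-4*(t - 1)^3 + 3*(t - 1)^2 - 2*(t - 1) + 1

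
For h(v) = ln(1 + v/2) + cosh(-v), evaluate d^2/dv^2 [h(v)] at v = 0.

3/4

Add the two expansions coefficient-wise.
The coefficient of v^2 in the expansion is 3/8, so h′′(0) = 2! * (3/8) = 3/4.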